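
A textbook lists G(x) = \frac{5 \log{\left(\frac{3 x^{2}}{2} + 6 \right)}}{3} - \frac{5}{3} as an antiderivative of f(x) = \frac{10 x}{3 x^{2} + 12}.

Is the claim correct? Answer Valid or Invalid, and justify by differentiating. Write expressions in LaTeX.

Valid: G'(x) = f(x).

d/dx[G] = \frac{10 x}{3 x^{2} + 12}
This equals f(x) exactly, so the claim holds.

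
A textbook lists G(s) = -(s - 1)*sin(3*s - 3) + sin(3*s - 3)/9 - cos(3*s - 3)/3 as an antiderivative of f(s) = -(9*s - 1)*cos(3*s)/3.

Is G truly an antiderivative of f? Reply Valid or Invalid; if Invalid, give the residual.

Invalid: d/ds[G] - f = 3*s*cos(3*s) - 3*s*cos(3*s - 3) - cos(3*s)/3 + 10*cos(3*s - 3)/3, which is not 0.

d/ds[G] = -3*s*cos(3*s - 3) + 10*cos(3*s - 3)/3
d/ds[G] - f(s) = 3*s*cos(3*s) - 3*s*cos(3*s - 3) - cos(3*s)/3 + 10*cos(3*s - 3)/3 != 0.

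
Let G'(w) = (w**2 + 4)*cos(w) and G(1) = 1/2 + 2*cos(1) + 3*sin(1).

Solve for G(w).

The proposed G(w) is checked by its d/dw: the result must match the given G'(w).
A general antiderivative is w**2*sin(w) + 2*w*cos(w) + 2*sin(w) + C.
The condition gives C = 1/2 + 2*cos(1) + 3*sin(1) - (2*cos(1) + 3*sin(1)) = 1/2.
So G(w) = w**2*sin(w) + 2*w*cos(w) + 2*sin(w) + 1/2.
Check: d/dw[w**2*sin(w) + 2*w*cos(w) + 2*sin(w) + 1/2] = w**2*cos(w) + 4*cos(w), which equals G'(w).

G(w) = w**2*sin(w) + 2*w*cos(w) + 2*sin(w) + 1/2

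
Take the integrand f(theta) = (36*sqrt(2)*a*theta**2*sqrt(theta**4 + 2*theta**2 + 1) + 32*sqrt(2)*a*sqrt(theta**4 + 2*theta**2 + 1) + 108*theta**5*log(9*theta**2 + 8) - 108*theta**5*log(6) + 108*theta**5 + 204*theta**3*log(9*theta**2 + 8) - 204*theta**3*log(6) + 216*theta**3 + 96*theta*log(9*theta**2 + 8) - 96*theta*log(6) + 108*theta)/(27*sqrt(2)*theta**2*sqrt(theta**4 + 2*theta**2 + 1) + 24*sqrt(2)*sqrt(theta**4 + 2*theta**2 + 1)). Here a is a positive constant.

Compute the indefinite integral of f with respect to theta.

Any candidate F(theta) must reproduce f(theta) exactly when differentiated.
Check: d/dtheta[(4*a*theta + 3*sqrt(2)*sqrt(theta**4 + 2*theta**2 + 1)*log(3*theta**2/2 + 4/3))/3] = (36*a*theta**2*sqrt(theta**4 + 2*theta**2 + 1) + 32*a*sqrt(theta**4 + 2*theta**2 + 1) + 54*sqrt(2)*theta**5*log(9*theta**2 + 8) - 54*sqrt(2)*theta**5*log(6) + 54*sqrt(2)*theta**5 + 102*sqrt(2)*theta**3*log(9*theta**2 + 8) - 102*sqrt(2)*theta**3*log(6) + 108*sqrt(2)*theta**3 + 48*sqrt(2)*theta*log(9*theta**2 + 8) - 48*sqrt(2)*theta*log(6) + 54*sqrt(2)*theta)/(27*theta**2*sqrt(theta**4 + 2*theta**2 + 1) + 24*sqrt(theta**4 + 2*theta**2 + 1)), which equals f(theta).

F(theta) = (4*a*theta + 3*sqrt(2)*sqrt(theta**4 + 2*theta**2 + 1)*log(3*theta**2/2 + 4/3))/3 + C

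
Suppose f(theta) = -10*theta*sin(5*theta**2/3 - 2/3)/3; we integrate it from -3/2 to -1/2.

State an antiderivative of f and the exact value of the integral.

f matches the chain-rule pattern g'(h)*h' with inner function h(theta) = 5*theta**2/3 - 2/3; substituting u = h(theta) collapses the integral.
F(theta) = cos(5*theta**2/3 - 2/3) is an antiderivative of f.
Check: d/dtheta[cos(5*theta**2/3 - 2/3)] = -10*theta*sin(5*theta**2/3 - 2/3)/3 = f(theta).
F(-1/2) = cos(1/4); F(-3/2) = cos(37/12).
Integral = F(-1/2) - F(-3/2) = cos(1/4) - cos(37/12).

Antiderivative: F(theta) = cos(5*theta**2/3 - 2/3); value = cos(1/4) - cos(37/12)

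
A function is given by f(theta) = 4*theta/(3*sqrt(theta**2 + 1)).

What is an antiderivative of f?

An antiderivative is F(theta) = 4*sqrt(theta**2 + 1)/3.

The substitution u = theta**2 + 1 works: f is exactly (dF/du)*(du/dtheta) for that inner function.
Check: d/dtheta[4*sqrt(theta**2 + 1)/3] = 4*theta/(3*sqrt(theta**2 + 1)) = f(theta).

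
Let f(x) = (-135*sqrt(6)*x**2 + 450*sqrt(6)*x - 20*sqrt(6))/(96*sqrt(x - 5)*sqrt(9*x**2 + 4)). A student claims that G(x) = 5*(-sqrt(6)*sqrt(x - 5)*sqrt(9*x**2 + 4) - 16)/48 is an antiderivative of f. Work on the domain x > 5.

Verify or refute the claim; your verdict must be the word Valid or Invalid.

d/dx[G] = (-135*sqrt(6)*x**2 + 450*sqrt(6)*x - 20*sqrt(6))/(96*sqrt(x - 5)*sqrt(9*x**2 + 4))
This equals f(x) exactly, so the claim holds.

Valid: G'(x) = f(x).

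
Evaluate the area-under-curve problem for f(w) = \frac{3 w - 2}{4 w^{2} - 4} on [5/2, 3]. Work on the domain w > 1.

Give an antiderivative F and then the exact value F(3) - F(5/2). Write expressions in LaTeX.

Antiderivative: F(w) = \frac{\log{\left(w - 1 \right)}}{8} + \frac{5 \log{\left(w + 1 \right)}}{8}; value = - \frac{5 \log{\left(\frac{7}{2} \right)}}{8} - \frac{\log{\left(\frac{3}{2} \right)}}{8} + \frac{\log{\left(2 \right)}}{8} + \frac{5 \log{\left(4 \right)}}{8}

Factor the denominator (4 \left(w - 1\right) \left(w + 1\right)) and decompose: f = \frac{5}{8 \left(w + 1\right)} + \frac{1}{8 \left(w - 1\right)}; each piece integrates to a log, atan, or power term.
F(w) = \frac{\log{\left(w - 1 \right)}}{8} + \frac{5 \log{\left(w + 1 \right)}}{8} is an antiderivative of f.
Check: d/dw[\frac{\log{\left(w - 1 \right)}}{8} + \frac{5 \log{\left(w + 1 \right)}}{8}] = \frac{3 w - 2}{4 w^{2} - 4} = f(w).
F(3) = \frac{\log{\left(2 \right)}}{8} + \frac{5 \log{\left(4 \right)}}{8}; F(5/2) = \frac{\log{\left(\frac{3}{2} \right)}}{8} + \frac{5 \log{\left(\frac{7}{2} \right)}}{8}.
Integral = F(3) - F(5/2) = - \frac{5 \log{\left(\frac{7}{2} \right)}}{8} - \frac{\log{\left(\frac{3}{2} \right)}}{8} + \frac{\log{\left(2 \right)}}{8} + \frac{5 \log{\left(4 \right)}}{8}.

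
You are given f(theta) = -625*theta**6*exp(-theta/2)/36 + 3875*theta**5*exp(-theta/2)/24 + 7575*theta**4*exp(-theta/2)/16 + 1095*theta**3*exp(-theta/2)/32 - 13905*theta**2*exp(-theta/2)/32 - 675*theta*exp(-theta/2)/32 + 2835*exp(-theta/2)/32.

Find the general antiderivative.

Recognize the product-rule pattern: f = u'v + uv' with u = 15*(5*theta**2/3 + 3*theta/2 - 3/2)**3/2, v = exp(-theta/2), so integration by parts undoes it.
Check: d/dtheta[5*(2*theta + 3)**3*(5*theta - 3)**3*exp(-theta/2)/144] = (-5000*theta**6 + 46500*theta**5 + 136350*theta**4 + 9855*theta**3 - 125145*theta**2 - 6075*theta + 25515)*exp(-theta/2)/288, which equals f(theta).

F(theta) = 5*(2*theta + 3)**3*(5*theta - 3)**3*exp(-theta/2)/144 + C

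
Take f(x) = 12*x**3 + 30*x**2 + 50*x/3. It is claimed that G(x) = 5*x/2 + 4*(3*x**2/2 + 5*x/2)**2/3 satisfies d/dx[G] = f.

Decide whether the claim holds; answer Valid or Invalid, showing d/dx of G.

Invalid: d/dx[G] - f = 5/2, which is not 0.

d/dx[G] = 12*x**3 + 30*x**2 + 50*x/3 + 5/2
d/dx[G] - f(x) = 5/2 != 0.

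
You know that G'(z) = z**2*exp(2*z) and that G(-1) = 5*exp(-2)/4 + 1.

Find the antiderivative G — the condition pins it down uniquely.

G'(z) has the shape u'v + uv' for u = z**2/2 - z/2 + 1/4 and v = exp(2*z) — it is the derivative of the product u*v.
A general antiderivative is (2*z**2 - 2*z + 1)*exp(2*z)/4 + C.
The condition gives C = 5*exp(-2)/4 + 1 - (5*exp(-2)/4) = 1.
So G(z) = (2*z**2*exp(2*z) - 2*z*exp(2*z) + exp(2*z) + 4)/4.
Check: d/dz[(2*z**2*exp(2*z) - 2*z*exp(2*z) + exp(2*z) + 4)/4] = z**2*exp(2*z) = G'(z).

G(z) = (2*z**2*exp(2*z) - 2*z*exp(2*z) + exp(2*z) + 4)/4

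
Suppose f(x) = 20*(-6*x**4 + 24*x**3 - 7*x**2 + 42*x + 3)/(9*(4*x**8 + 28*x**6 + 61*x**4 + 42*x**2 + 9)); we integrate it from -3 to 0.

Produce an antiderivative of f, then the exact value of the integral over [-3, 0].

Antiderivative: F(x) = (20*x - 60)/(18*x**4 + 63*x**2 + 27); value = -370/171

Any candidate F(x) must reproduce f(x) exactly when differentiated.
F(x) = (20*x - 60)/(18*x**4 + 63*x**2 + 27) is an antiderivative of f.
Check: d/dx[(20*x - 60)/(18*x**4 + 63*x**2 + 27)] = (-120*x**4 + 480*x**3 - 140*x**2 + 840*x + 60)/(36*x**8 + 252*x**6 + 549*x**4 + 378*x**2 + 81), which equals f(x).
F(0) = -20/9; F(-3) = -10/171.
Integral = F(0) - F(-3) = -370/171.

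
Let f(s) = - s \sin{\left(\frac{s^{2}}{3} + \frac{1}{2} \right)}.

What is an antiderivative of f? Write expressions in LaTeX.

An antiderivative is F(s) = \frac{3 \cos{\left(\frac{s^{2}}{3} + \frac{1}{2} \right)}}{2}.

The substitution u = \frac{s^{2}}{3} + \frac{1}{2} works: f is exactly (dF/du)*(du/ds) for that inner function.
Check: d/ds[\frac{3 \cos{\left(\frac{s^{2}}{3} + \frac{1}{2} \right)}}{2}] = - s \sin{\left(\frac{s^{2}}{3} + \frac{1}{2} \right)} = f(s).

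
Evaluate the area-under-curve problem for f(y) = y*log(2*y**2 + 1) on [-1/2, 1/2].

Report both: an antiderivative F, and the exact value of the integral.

Antiderivative: F(y) = y**2*log(2*y**2 + 1)/2 - y**2/2 + log(2*y**2 + 1)/4; value = 0

A candidate is checked by its d/dy: the result must match f(y).
F(y) = y**2*log(2*y**2 + 1)/2 - y**2/2 + log(2*y**2 + 1)/4 is an antiderivative of f.
Check: d/dy[y**2*log(2*y**2 + 1)/2 - y**2/2 + log(2*y**2 + 1)/4] = y*log(2*y**2 + 1) = f(y).
F(1/2) = -1/8 + 3*log(3/2)/8; F(-1/2) = -1/8 + 3*log(3/2)/8.
Integral = F(1/2) - F(-1/2) = 0.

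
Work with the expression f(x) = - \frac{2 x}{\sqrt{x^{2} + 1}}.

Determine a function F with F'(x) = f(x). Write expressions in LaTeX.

f matches the chain-rule pattern g'(h)*h' with inner function h(x) = 4 x^{2} + 4; substituting u = h(x) collapses the integral.
Check: d/dx[- 2 \sqrt{x^{2} + 1}] = - \frac{2 x}{\sqrt{x^{2} + 1}} = f(x).

An antiderivative is F(x) = - 2 \sqrt{x^{2} + 1}.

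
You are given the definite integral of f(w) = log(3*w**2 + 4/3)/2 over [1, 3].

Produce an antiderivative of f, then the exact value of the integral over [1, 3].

For F(w) to be correct the identity F'(w) - f(w) = 0 must hold.
F(w) = w*log(3*w**2 + 4/3)/2 - w + 2*atan(3*w/2)/3 is an antiderivative of f.
Check: d/dw[w*log(3*w**2 + 4/3)/2 - w + 2*atan(3*w/2)/3] = log(3*w**2 + 4/3)/2 = f(w).
F(3) = -3 + 2*atan(9/2)/3 + 3*log(85/3)/2; F(1) = -1 + 2*atan(3/2)/3 + log(13/3)/2.
Integral = F(3) - F(1) = -2 - log(13/3)/2 - 2*atan(3/2)/3 + 2*atan(9/2)/3 + 3*log(85/3)/2.

Antiderivative: F(w) = w*log(3*w**2 + 4/3)/2 - w + 2*atan(3*w/2)/3; value = -2 - log(13/3)/2 - 2*atan(3/2)/3 + 2*atan(9/2)/3 + 3*log(85/3)/2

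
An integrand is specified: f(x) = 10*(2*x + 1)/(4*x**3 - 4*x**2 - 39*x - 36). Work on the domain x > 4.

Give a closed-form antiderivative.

Factor the denominator ((x - 4)*(2*x + 3)**2) and decompose: f = -180/(121*(2*x + 3)) + 40/(11*(2*x + 3)**2) + 90/(121*(x - 4)); each piece integrates to a log, atan, or power term.
Check: d/dx[(180*x*log(x - 4) - 180*x*log(x + 3/2) + 270*log(x - 4) - 270*log(x + 3/2) - 220)/(242*x + 363)] = (20*x + 10)/(4*x**3 - 4*x**2 - 39*x - 36), which equals f(x).

An antiderivative is F(x) = (180*x*log(x - 4) - 180*x*log(x + 3/2) + 270*log(x - 4) - 270*log(x + 3/2) - 220)/(242*x + 363).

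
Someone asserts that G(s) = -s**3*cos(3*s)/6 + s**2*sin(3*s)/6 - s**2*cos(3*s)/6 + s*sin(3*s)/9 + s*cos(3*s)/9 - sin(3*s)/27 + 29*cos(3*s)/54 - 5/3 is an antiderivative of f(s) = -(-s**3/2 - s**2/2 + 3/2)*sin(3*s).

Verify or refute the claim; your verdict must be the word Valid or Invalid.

d/ds[G] = s**3*sin(3*s)/2 + s**2*sin(3*s)/2 - 3*sin(3*s)/2
This equals f(s) exactly, so the claim holds.

Valid: G'(s) = f(s).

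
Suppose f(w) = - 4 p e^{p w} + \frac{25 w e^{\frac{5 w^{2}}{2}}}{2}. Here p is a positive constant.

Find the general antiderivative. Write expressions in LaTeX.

F(w) = \frac{5 e^{\frac{5 w^{2}}{2}}}{2} - 4 e^{p w} + C

The integrand splits into summands that can be handled one at a time.
Check: d/dw[\frac{5 e^{\frac{5 w^{2}}{2}}}{2} - 4 e^{p w}] = - 4 p e^{p w} + \frac{25 w e^{\frac{5 w^{2}}{2}}}{2} = f(w).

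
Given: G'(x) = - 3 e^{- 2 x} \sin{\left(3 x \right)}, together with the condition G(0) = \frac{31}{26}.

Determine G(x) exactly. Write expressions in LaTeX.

Check a candidate G(x) by differentiating: d/dx[G] must match the given G'(x).
A general antiderivative is \frac{6 e^{- 2 x} \sin{\left(3 x \right)}}{13} + \frac{9 e^{- 2 x} \cos{\left(3 x \right)}}{13} + C.
The condition gives C = \frac{31}{26} - (\frac{9}{13}) = \frac{1}{2}.
So G(x) = \frac{\left(13 e^{2 x} + 12 \sin{\left(3 x \right)} + 18 \cos{\left(3 x \right)}\right) e^{- 2 x}}{26}.
Check: d/dx[\frac{\left(13 e^{2 x} + 12 \sin{\left(3 x \right)} + 18 \cos{\left(3 x \right)}\right) e^{- 2 x}}{26}] = - 3 e^{- 2 x} \sin{\left(3 x \right)} = G'(x).

G(x) = \frac{\left(13 e^{2 x} + 12 \sin{\left(3 x \right)} + 18 \cos{\left(3 x \right)}\right) e^{- 2 x}}{26}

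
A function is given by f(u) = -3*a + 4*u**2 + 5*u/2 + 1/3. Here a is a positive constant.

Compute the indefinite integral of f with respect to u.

The integrand splits into summands that can be handled one at a time.
Check: d/du[-3*a*u + 4*u**3/3 + 5*u**2/4 + u/3] = -3*a + 4*u**2 + 5*u/2 + 1/3 = f(u).

F(u) = -3*a*u + 4*u**3/3 + 5*u**2/4 + u/3 + C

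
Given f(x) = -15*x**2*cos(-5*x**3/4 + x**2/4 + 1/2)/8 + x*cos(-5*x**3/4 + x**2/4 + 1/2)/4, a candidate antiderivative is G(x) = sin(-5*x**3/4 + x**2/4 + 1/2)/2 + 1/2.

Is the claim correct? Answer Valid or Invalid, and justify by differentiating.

Valid - differentiating G returns exactly f.

d/dx[G] = -15*x**2*cos(-5*x**3/4 + x**2/4 + 1/2)/8 + x*cos(-5*x**3/4 + x**2/4 + 1/2)/4
This equals f(x) exactly, so the claim holds.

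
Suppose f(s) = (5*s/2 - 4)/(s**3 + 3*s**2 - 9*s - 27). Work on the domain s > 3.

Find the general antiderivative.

F(s) = (7*(s + 3)*log(s - 3) - 7*(s + 3)*log(s + 3) - 138)/(72*(s + 3)) + C

Factor the denominator (2*(s - 3)*(s + 3)**2) and decompose: f = -7/(72*(s + 3)) + 23/(12*(s + 3)**2) + 7/(72*(s - 3)); each piece integrates to a log, atan, or power term.
Check: d/ds[(7*(s + 3)*log(s - 3) - 7*(s + 3)*log(s + 3) - 138)/(72*(s + 3))] = (5*s - 8)/(2*s**3 + 6*s**2 - 18*s - 54), which equals f(s).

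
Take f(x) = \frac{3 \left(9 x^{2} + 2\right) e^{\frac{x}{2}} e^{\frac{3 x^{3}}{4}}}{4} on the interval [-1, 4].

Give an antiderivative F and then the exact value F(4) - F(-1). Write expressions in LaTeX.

f matches the chain-rule pattern g'(h)*h' with inner function h(x) = \frac{3 x^{3}}{4} + \frac{x}{2}; substituting u = h(x) collapses the integral.
F(x) = 3 e^{\frac{3 x^{3}}{4} + \frac{x}{2}} is an antiderivative of f.
Check: d/dx[3 e^{\frac{3 x^{3}}{4} + \frac{x}{2}}] = \frac{27 x^{2} e^{\frac{x}{2}} e^{\frac{3 x^{3}}{4}}}{4} + \frac{3 e^{\frac{x}{2}} e^{\frac{3 x^{3}}{4}}}{2}, which equals f(x).
F(4) = 3 e^{50}; F(-1) = \frac{3}{e^{\frac{5}{4}}}.
Integral = F(4) - F(-1) = - \frac{3}{e^{\frac{5}{4}}} + 3 e^{50}.

Antiderivative: F(x) = 3 e^{\frac{3 x^{3}}{4} + \frac{x}{2}}; value = - \frac{3}{e^{\frac{5}{4}}} + 3 e^{50}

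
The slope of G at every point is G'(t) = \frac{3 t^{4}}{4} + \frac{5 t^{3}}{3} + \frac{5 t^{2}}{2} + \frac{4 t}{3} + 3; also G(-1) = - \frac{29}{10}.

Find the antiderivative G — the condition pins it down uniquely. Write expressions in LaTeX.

G(t) = \frac{3 t^{5}}{20} + \frac{5 t^{4}}{12} + \frac{5 t^{3}}{6} + \frac{2 t^{2}}{3} + 3 t

Integrate term by term and add the pieces.
A general antiderivative is \frac{3 t^{5}}{20} + \frac{5 t^{4}}{12} + \frac{5 t^{3}}{6} + \frac{2 t^{2}}{3} + 3 t + C.
The condition gives C = - \frac{29}{10} - (- \frac{29}{10}) = 0.
So G(t) = \frac{3 t^{5}}{20} + \frac{5 t^{4}}{12} + \frac{5 t^{3}}{6} + \frac{2 t^{2}}{3} + 3 t.
Check: d/dt[\frac{3 t^{5}}{20} + \frac{5 t^{4}}{12} + \frac{5 t^{3}}{6} + \frac{2 t^{2}}{3} + 3 t] = \frac{3 t^{4}}{4} + \frac{5 t^{3}}{3} + \frac{5 t^{2}}{2} + \frac{4 t}{3} + 3 = G'(t).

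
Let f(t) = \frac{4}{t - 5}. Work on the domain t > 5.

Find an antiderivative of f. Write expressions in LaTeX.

Check any antiderivative F(t) by computing F'(t) and comparing it with f(t).
Check: d/dt[4 \log{\left(t - 5 \right)}] = \frac{4}{t - 5} = f(t).

An antiderivative is F(t) = 4 \log{\left(t - 5 \right)}.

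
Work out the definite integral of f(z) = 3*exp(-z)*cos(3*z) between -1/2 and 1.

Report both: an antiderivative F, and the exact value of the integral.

Antiderivative: F(z) = 9*exp(-z)*sin(3*z)/10 - 3*exp(-z)*cos(3*z)/10; value = 3*exp(1/2)*cos(3/2)/10 + 9*exp(-1)*sin(3)/10 - 3*exp(-1)*cos(3)/10 + 9*exp(1/2)*sin(3/2)/10

Whatever form F(z) takes, F'(z) = f(z) is non-negotiable.
F(z) = 9*exp(-z)*sin(3*z)/10 - 3*exp(-z)*cos(3*z)/10 is an antiderivative of f.
Check: d/dz[9*exp(-z)*sin(3*z)/10 - 3*exp(-z)*cos(3*z)/10] = 3*exp(-z)*cos(3*z) = f(z).
F(1) = 9*exp(-1)*sin(3)/10 - 3*exp(-1)*cos(3)/10; F(-1/2) = -9*exp(1/2)*sin(3/2)/10 - 3*exp(1/2)*cos(3/2)/10.
Integral = F(1) - F(-1/2) = 3*exp(1/2)*cos(3/2)/10 + 9*exp(-1)*sin(3)/10 - 3*exp(-1)*cos(3)/10 + 9*exp(1/2)*sin(3/2)/10.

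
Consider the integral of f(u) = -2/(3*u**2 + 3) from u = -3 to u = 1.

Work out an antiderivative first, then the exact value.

Antiderivative: F(u) = -2*atan(u)/3; value = -2*atan(3)/3 - pi/6

Check any antiderivative F(u) by computing F'(u) and comparing it with f(u).
F(u) = -2*atan(u)/3 is an antiderivative of f.
Check: d/du[-2*atan(u)/3] = -2/(3*u**2 + 3) = f(u).
F(1) = -pi/6; F(-3) = 2*atan(3)/3.
Integral = F(1) - F(-3) = -2*atan(3)/3 - pi/6.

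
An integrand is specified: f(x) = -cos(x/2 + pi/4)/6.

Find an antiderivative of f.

An antiderivative is F(x) = -sin(x/2 + pi/4)/3.

A first test for any F(x): its x-derivative must equal f(x) identically.
Check: d/dx[-sin(x/2 + pi/4)/3] = -cos(x/2 + pi/4)/6 = f(x).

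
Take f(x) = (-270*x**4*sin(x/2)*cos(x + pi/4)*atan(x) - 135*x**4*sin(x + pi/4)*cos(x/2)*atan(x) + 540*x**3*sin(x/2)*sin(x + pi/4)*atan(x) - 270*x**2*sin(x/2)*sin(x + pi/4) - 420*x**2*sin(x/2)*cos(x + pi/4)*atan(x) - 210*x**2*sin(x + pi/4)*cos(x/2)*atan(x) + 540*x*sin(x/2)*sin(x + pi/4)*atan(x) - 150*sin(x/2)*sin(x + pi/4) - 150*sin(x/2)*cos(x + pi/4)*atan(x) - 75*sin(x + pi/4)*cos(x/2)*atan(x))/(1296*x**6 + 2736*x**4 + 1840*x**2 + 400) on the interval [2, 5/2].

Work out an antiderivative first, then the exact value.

Antiderivative: F(x) = -5*sin(x/2)*sin(x + pi/4)*atan(x)/(8*(3*x**2 + 5/3)); value = -3*sin(5/4)*sin(pi/4 + 5/2)*atan(5/2)/98 + 15*sin(1)*sin(pi/4 + 2)*atan(2)/328

Since d/dx undoes antidifferentiation here, F'(x) = f(x) is required of F(x).
F(x) = -5*sin(x/2)*sin(x + pi/4)*atan(x)/(8*(3*x**2 + 5/3)) is an antiderivative of f.
Check: d/dx[-5*sin(x/2)*sin(x + pi/4)*atan(x)/(8*(3*x**2 + 5/3))] = (-270*x**4*sin(x/2)*cos(x + pi/4)*atan(x) - 135*x**4*sin(x + pi/4)*cos(x/2)*atan(x) + 540*x**3*sin(x/2)*sin(x + pi/4)*atan(x) - 270*x**2*sin(x/2)*sin(x + pi/4) - 420*x**2*sin(x/2)*cos(x + pi/4)*atan(x) - 210*x**2*sin(x + pi/4)*cos(x/2)*atan(x) + 540*x*sin(x/2)*sin(x + pi/4)*atan(x) - 150*sin(x/2)*sin(x + pi/4) - 150*sin(x/2)*cos(x + pi/4)*atan(x) - 75*sin(x + pi/4)*cos(x/2)*atan(x))/(1296*x**6 + 2736*x**4 + 1840*x**2 + 400) = f(x).
F(5/2) = -3*sin(5/4)*sin(pi/4 + 5/2)*atan(5/2)/98; F(2) = -15*sin(1)*sin(pi/4 + 2)*atan(2)/328.
Integral = F(5/2) - F(2) = -3*sin(5/4)*sin(pi/4 + 5/2)*atan(5/2)/98 + 15*sin(1)*sin(pi/4 + 2)*atan(2)/328.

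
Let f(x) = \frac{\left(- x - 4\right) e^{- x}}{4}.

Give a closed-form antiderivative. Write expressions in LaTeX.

Recognize the product-rule pattern: f = u'v + uv' with u = \frac{x}{4} + \frac{5}{4}, v = e^{- x}, so integration by parts undoes it.
Check: d/dx[\frac{x e^{- x}}{4} + \frac{5 e^{- x}}{4}] = \frac{\left(- x - 4\right) e^{- x}}{4} = f(x).

An antiderivative is F(x) = \frac{x e^{- x}}{4} + \frac{5 e^{- x}}{4}.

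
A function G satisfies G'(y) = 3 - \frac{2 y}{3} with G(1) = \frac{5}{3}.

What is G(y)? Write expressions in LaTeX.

G(y) = - \frac{y^{2}}{3} + 3 y - 1

Whatever form G(y) takes, its d/dy must return the stated G'(y).
A general antiderivative is - \frac{y^{2}}{3} + 3 y + C.
The condition gives C = \frac{5}{3} - (\frac{8}{3}) = -1.
So G(y) = - \frac{y^{2}}{3} + 3 y - 1.
Check: d/dy[- \frac{y^{2}}{3} + 3 y - 1] = 3 - \frac{2 y}{3} = G'(y).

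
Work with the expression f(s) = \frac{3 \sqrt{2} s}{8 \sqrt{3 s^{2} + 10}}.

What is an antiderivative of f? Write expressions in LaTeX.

An antiderivative is F(s) = \frac{\sqrt{2} \sqrt{3 s^{2} + 10}}{8}.

The substitution u = \frac{3 s^{2}}{2} + 5 works: f is exactly (dF/du)*(du/ds) for that inner function.
Check: d/ds[\frac{\sqrt{2} \sqrt{3 s^{2} + 10}}{8}] = \frac{3 \sqrt{2} s}{8 \sqrt{3 s^{2} + 10}} = f(s).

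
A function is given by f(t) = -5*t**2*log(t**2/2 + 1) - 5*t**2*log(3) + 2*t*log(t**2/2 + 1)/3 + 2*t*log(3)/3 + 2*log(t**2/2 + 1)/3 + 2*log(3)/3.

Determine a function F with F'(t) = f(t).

An antiderivative is F(t) = -5*t**3*log(3*t**2/2 + 3)/3 + 10*t**3/9 + t**2*log(3*t**2/2 + 3)/3 - t**2/3 + 2*t*log(3*t**2/2 + 3)/3 - 8*t + 2*log(t**2 + 2)/3 + 8*sqrt(2)*atan(sqrt(2)*t/2).

Integrate term by term and add the pieces.
Check: d/dt[-5*t**3*log(3*t**2/2 + 3)/3 + 10*t**3/9 + t**2*log(3*t**2/2 + 3)/3 - t**2/3 + 2*t*log(3*t**2/2 + 3)/3 - 8*t + 2*log(t**2 + 2)/3 + 8*sqrt(2)*atan(sqrt(2)*t/2)] = -5*t**2*log(t**2/2 + 1) - 5*t**2*log(3) + 2*t*log(t**2/2 + 1)/3 + 2*t*log(3)/3 + 2*log(t**2/2 + 1)/3 + 2*log(3)/3 = f(t).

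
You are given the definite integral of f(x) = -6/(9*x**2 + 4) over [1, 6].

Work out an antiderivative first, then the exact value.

An antiderivative F(x) passes only if d/dx[F] lands on f(x) exactly.
F(x) = -atan(3*x/2) is an antiderivative of f.
Check: d/dx[-atan(3*x/2)] = -6/(9*x**2 + 4) = f(x).
F(6) = -atan(9); F(1) = -atan(3/2).
Integral = F(6) - F(1) = -atan(9) + atan(3/2).

Antiderivative: F(x) = -atan(3*x/2); value = -atan(9) + atan(3/2)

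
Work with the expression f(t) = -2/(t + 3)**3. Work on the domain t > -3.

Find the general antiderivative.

F(t) = (t + 3)**(-2) + C

A first test for any F(t): its t-derivative must equal f(t) identically.
Check: d/dt[(t + 3)**(-2)] = -2/(t**3 + 9*t**2 + 27*t + 27), which equals f(t).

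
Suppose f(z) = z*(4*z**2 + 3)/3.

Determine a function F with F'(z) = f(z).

An antiderivative is F(z) = z**4/3 + z**2/2.

Check any antiderivative F(z) by computing F'(z) and comparing it with f(z).
Check: d/dz[z**4/3 + z**2/2] = 4*z**3/3 + z, which equals f(z).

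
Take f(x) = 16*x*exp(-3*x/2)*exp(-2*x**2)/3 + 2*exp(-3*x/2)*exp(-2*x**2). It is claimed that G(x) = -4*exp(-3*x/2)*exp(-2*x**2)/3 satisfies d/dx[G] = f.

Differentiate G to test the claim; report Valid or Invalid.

d/dx[G] = (16*x + 6)*exp(-3*x/2)*exp(-2*x**2)/3
This equals f(x) exactly, so the claim holds.

Valid. The derivative of G reproduces f.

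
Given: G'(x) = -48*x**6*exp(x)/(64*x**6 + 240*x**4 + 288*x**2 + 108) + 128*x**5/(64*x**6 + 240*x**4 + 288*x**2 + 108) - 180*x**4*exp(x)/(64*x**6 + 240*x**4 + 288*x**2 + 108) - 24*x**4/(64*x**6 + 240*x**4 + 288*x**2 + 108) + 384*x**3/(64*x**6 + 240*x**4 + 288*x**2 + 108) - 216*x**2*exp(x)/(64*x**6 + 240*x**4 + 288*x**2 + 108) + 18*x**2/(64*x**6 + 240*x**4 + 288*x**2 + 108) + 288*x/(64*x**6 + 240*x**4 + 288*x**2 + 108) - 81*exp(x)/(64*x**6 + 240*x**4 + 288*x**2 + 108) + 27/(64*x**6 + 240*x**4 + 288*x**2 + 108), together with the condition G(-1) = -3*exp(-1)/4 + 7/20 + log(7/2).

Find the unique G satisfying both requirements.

G(x) = 3*x/(8*x**2 + 12) - 3*exp(x)/4 + log(2*x**2 + 3/2) + 1/2

The integrand splits into summands that can be handled one at a time.
A general antiderivative is 3*x/(4*(2*x**2 + 3)) - 3*exp(x)/4 + log(2*x**2 + 3/2) + C.
The condition gives C = -3*exp(-1)/4 + 7/20 + log(7/2) - (-3*exp(-1)/4 - 3/20 + log(7/2)) = 1/2.
So G(x) = 3*x/(8*x**2 + 12) - 3*exp(x)/4 + log(2*x**2 + 3/2) + 1/2.
Check: d/dx[3*x/(8*x**2 + 12) - 3*exp(x)/4 + log(2*x**2 + 3/2) + 1/2] = (-48*x**6*exp(x) + 128*x**5 - 180*x**4*exp(x) - 24*x**4 + 384*x**3 - 216*x**2*exp(x) + 18*x**2 + 288*x - 81*exp(x) + 27)/(64*x**6 + 240*x**4 + 288*x**2 + 108), which equals G'(x).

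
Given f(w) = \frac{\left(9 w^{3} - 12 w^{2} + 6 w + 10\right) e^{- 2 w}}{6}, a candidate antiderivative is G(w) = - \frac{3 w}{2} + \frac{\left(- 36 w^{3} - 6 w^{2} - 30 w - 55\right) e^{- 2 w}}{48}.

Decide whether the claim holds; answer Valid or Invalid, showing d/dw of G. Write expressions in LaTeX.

Invalid: d/dw[G] - f = - \frac{3}{2}, which is not 0.

d/dw[G] = \frac{\left(9 w^{3} - 12 w^{2} + 6 w - 9 e^{2 w} + 10\right) e^{- 2 w}}{6}
d/dw[G] - f(w) = - \frac{3}{2} != 0.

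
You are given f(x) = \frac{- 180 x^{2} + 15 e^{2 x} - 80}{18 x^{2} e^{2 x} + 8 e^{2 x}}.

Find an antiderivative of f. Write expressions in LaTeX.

An antiderivative is F(x) = \frac{5 \operatorname{atan}{\left(\frac{3 x}{2} \right)}}{4} + 5 e^{- 2 x}.

Differentiate the proposed F(x) back; it has to land on f(x) exactly.
Check: d/dx[\frac{5 \operatorname{atan}{\left(\frac{3 x}{2} \right)}}{4} + 5 e^{- 2 x}] = \frac{- 180 x^{2} + 15 e^{2 x} - 80}{18 x^{2} e^{2 x} + 8 e^{2 x}} = f(x).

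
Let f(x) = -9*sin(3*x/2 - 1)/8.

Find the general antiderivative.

F(x) = 3*cos(3*x/2 - 1)/4 + C

For F(x) to be correct the identity F'(x) - f(x) = 0 must hold.
Check: d/dx[3*cos(3*x/2 - 1)/4] = -9*sin(3*x/2 - 1)/8 = f(x).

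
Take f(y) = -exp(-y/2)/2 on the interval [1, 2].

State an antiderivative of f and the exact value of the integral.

Antiderivative: F(y) = exp(-y/2); value = -exp(-1/2) + exp(-1)

Differentiate the proposed F(y) back; it has to land on f(y) exactly.
F(y) = exp(-y/2) is an antiderivative of f.
Check: d/dy[exp(-y/2)] = -exp(-y/2)/2 = f(y).
F(2) = exp(-1); F(1) = exp(-1/2).
Integral = F(2) - F(1) = -exp(-1/2) + exp(-1).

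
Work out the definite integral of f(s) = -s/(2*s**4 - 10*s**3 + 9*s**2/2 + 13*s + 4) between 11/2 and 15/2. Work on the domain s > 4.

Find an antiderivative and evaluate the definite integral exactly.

The denominator factors as (s - 4)*(s - 2)*(2*s + 1)**2; partial fractions split f into directly integrable pieces: -124/(2025*(2*s + 1)) + 4/(45*(2*s + 1)**2) + 2/(25*(s - 2)) - 4/(81*(s - 4)).
F(s) = (-200*s*log(s - 4) + 324*s*log(s - 2) - 124*s*log(s + 1/2) - 100*log(s - 4) + 162*log(s - 2) - 62*log(s + 1/2) - 90)/(4050*s + 2025) is an antiderivative of f.
Check: d/ds[(-200*s*log(s - 4) + 324*s*log(s - 2) - 124*s*log(s + 1/2) - 100*log(s - 4) + 162*log(s - 2) - 62*log(s + 1/2) - 90)/(4050*s + 2025)] = -2*s/(4*s**4 - 20*s**3 + 9*s**2 + 26*s + 8), which equals f(s).
F(15/2) = -62*log(8)/2025 - 4*log(7/2)/81 - 1/360 + 2*log(11/2)/25; F(11/2) = -62*log(6)/2025 - 4*log(3/2)/81 - 1/270 + 2*log(7/2)/25.
Integral = F(15/2) - F(11/2) = -262*log(7/2)/2025 - 62*log(8)/2025 + 1/1080 + 4*log(3/2)/81 + 62*log(6)/2025 + 2*log(11/2)/25.

Antiderivative: F(s) = (-200*s*log(s - 4) + 324*s*log(s - 2) - 124*s*log(s + 1/2) - 100*log(s - 4) + 162*log(s - 2) - 62*log(s + 1/2) - 90)/(4050*s + 2025); value = -262*log(7/2)/2025 - 62*log(8)/2025 + 1/1080 + 4*log(3/2)/81 + 62*log(6)/2025 + 2*log(11/2)/25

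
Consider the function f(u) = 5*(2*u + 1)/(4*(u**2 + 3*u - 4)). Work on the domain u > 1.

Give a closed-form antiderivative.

The denominator factors as 4*(u - 1)*(u + 4); partial fractions split f into directly integrable pieces: 7/(4*(u + 4)) + 3/(4*(u - 1)).
Check: d/du[3*log(u - 1)/4 + 7*log(u + 4)/4] = (10*u + 5)/(4*u**2 + 12*u - 16), which equals f(u).

An antiderivative is F(u) = 3*log(u - 1)/4 + 7*log(u + 4)/4.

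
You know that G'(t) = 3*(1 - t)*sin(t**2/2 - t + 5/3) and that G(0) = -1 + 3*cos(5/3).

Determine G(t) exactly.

G(t) = 3*cos(t**2/2 - t + 5/3) - 1

The substitution u = t**2/2 - t + 5/3 works: G'(t) is exactly (dG/du)*(du/dt) for that inner function.
A general antiderivative is 3*cos(t**2/2 - t + 5/3) + C.
The condition gives C = -1 + 3*cos(5/3) - (3*cos(5/3)) = -1.
So G(t) = 3*cos(t**2/2 - t + 5/3) - 1.
Check: d/dt[3*cos(t**2/2 - t + 5/3) - 1] = -3*t*sin(t**2/2 - t + 5/3) + 3*sin(t**2/2 - t + 5/3), which equals G'(t).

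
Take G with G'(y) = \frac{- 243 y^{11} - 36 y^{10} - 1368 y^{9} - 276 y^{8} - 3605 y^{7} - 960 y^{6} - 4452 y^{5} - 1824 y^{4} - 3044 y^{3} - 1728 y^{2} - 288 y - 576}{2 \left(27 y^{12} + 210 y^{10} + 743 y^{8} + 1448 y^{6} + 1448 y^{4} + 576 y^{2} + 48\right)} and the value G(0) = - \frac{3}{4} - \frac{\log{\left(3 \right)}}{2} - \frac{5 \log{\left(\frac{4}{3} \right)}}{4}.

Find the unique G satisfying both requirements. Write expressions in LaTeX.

G(y) = - \frac{5 y^{2} \log{\left(2 y^{2} + \frac{4}{3} \right)} + 2 y^{2} \log{\left(\frac{y^{4}}{2} + \frac{3 y^{2}}{2} + 3 \right)} + 8 y^{2} \operatorname{atan}{\left(3 y \right)} - 2 y^{2} + 10 \log{\left(2 y^{2} + \frac{4}{3} \right)} + 4 \log{\left(\frac{y^{4}}{2} + \frac{3 y^{2}}{2} + 3 \right)} + 16 \operatorname{atan}{\left(3 y \right)} + 6}{4 \left(y^{2} + 2\right)}

Differentiate the proposed G(y) back; it has to land on the given G'(y).
A general antiderivative is - \frac{5 \log{\left(2 y^{2} + \frac{4}{3} \right)}}{4} - \frac{\log{\left(\frac{y^{4}}{2} + \frac{3 y^{2}}{2} + 3 \right)}}{2} - 2 \operatorname{atan}{\left(3 y \right)} - \frac{5}{2 \left(y^{2} + 2\right)} + C.
The condition gives C = - \frac{3}{4} - \frac{\log{\left(3 \right)}}{2} - \frac{5 \log{\left(\frac{4}{3} \right)}}{4} - (- \frac{5}{4} - \frac{\log{\left(3 \right)}}{2} - \frac{5 \log{\left(\frac{4}{3} \right)}}{4}) = \frac{1}{2}.
So G(y) = - \frac{5 y^{2} \log{\left(2 y^{2} + \frac{4}{3} \right)} + 2 y^{2} \log{\left(\frac{y^{4}}{2} + \frac{3 y^{2}}{2} + 3 \right)} + 8 y^{2} \operatorname{atan}{\left(3 y \right)} - 2 y^{2} + 10 \log{\left(2 y^{2} + \frac{4}{3} \right)} + 4 \log{\left(\frac{y^{4}}{2} + \frac{3 y^{2}}{2} + 3 \right)} + 16 \operatorname{atan}{\left(3 y \right)} + 6}{4 \left(y^{2} + 2\right)}.
Check: d/dy[- \frac{5 y^{2} \log{\left(2 y^{2} + \frac{4}{3} \right)} + 2 y^{2} \log{\left(\frac{y^{4}}{2} + \frac{3 y^{2}}{2} + 3 \right)} + 8 y^{2} \operatorname{atan}{\left(3 y \right)} - 2 y^{2} + 10 \log{\left(2 y^{2} + \frac{4}{3} \right)} + 4 \log{\left(\frac{y^{4}}{2} + \frac{3 y^{2}}{2} + 3 \right)} + 16 \operatorname{atan}{\left(3 y \right)} + 6}{4 \left(y^{2} + 2\right)}] = \frac{- 243 y^{11} - 36 y^{10} - 1368 y^{9} - 276 y^{8} - 3605 y^{7} - 960 y^{6} - 4452 y^{5} - 1824 y^{4} - 3044 y^{3} - 1728 y^{2} - 288 y - 576}{54 y^{12} + 420 y^{10} + 1486 y^{8} + 2896 y^{6} + 2896 y^{4} + 1152 y^{2} + 96}, which equals G'(y).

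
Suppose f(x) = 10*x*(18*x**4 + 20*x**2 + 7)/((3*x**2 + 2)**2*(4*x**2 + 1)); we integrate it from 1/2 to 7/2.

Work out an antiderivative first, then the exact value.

Whatever form F(x) takes, F'(x) = f(x) is non-negotiable.
F(x) = 5*log(2*x**2 + 1/2)/2 + 5/(3*(3*x**2 + 2)) is an antiderivative of f.
Check: d/dx[5*log(2*x**2 + 1/2)/2 + 5/(3*(3*x**2 + 2))] = (180*x**5 + 200*x**3 + 70*x)/(36*x**6 + 57*x**4 + 28*x**2 + 4), which equals f(x).
F(7/2) = 4/93 + 5*log(25)/2; F(1/2) = 20/33.
Integral = F(7/2) - F(1/2) = -192/341 + 5*log(25)/2.

Antiderivative: F(x) = 5*log(2*x**2 + 1/2)/2 + 5/(3*(3*x**2 + 2)); value = -192/341 + 5*log(25)/2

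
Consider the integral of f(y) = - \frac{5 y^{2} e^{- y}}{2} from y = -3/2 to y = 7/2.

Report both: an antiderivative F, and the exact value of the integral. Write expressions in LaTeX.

Recognize the product-rule pattern: f = u'v + uv' with u = \frac{5 y^{2}}{2} + 5 y + 5, v = e^{- y}, so integration by parts undoes it.
F(y) = \frac{5 \left(y^{2} + 2 y + 2\right) e^{- y}}{2} is an antiderivative of f.
Check: d/dy[\frac{5 \left(y^{2} + 2 y + 2\right) e^{- y}}{2}] = - \frac{5 y^{2} e^{- y}}{2} = f(y).
F(7/2) = \frac{425}{8 e^{\frac{7}{2}}}; F(-3/2) = \frac{25 e^{\frac{3}{2}}}{8}.
Integral = F(7/2) - F(-3/2) = - \frac{25 e^{\frac{3}{2}}}{8} + \frac{425}{8 e^{\frac{7}{2}}}.

Antiderivative: F(y) = \frac{5 \left(y^{2} + 2 y + 2\right) e^{- y}}{2}; value = - \frac{25 e^{\frac{3}{2}}}{8} + \frac{425}{8 e^{\frac{7}{2}}}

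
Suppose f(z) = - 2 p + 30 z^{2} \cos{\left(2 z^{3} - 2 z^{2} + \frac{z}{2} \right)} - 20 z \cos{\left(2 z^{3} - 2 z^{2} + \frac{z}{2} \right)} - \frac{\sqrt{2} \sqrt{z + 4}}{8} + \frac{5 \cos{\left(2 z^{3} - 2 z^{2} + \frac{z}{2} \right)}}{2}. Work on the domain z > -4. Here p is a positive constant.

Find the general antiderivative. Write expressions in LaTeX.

F(z) = - 2 p z - \frac{z \sqrt{\frac{z}{2} + 2}}{6} - \frac{2 \sqrt{\frac{z}{2} + 2}}{3} + 5 \sin{\left(2 z^{3} - 2 z^{2} + \frac{z}{2} \right)} + C

The integrand splits into summands that can be handled one at a time.
Check: d/dz[- 2 p z - \frac{z \sqrt{\frac{z}{2} + 2}}{6} - \frac{2 \sqrt{\frac{z}{2} + 2}}{3} + 5 \sin{\left(2 z^{3} - 2 z^{2} + \frac{z}{2} \right)}] = \frac{\sqrt{2} \left(- 8 \sqrt{2} p \sqrt{z + 4} + 120 \sqrt{2} z^{2} \sqrt{z + 4} \cos{\left(2 z^{3} - 2 z^{2} + \frac{z}{2} \right)} - 80 \sqrt{2} z \sqrt{z + 4} \cos{\left(2 z^{3} - 2 z^{2} + \frac{z}{2} \right)} - z + 10 \sqrt{2} \sqrt{z + 4} \cos{\left(2 z^{3} - 2 z^{2} + \frac{z}{2} \right)} - 4\right)}{8 \sqrt{z + 4}}, which equals f(z).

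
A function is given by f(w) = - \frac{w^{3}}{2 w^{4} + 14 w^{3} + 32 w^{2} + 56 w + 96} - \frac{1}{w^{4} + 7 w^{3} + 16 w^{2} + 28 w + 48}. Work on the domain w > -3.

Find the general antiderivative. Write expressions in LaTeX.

F(w) = \frac{500 \log{\left(w + 3 \right)} - 806 \log{\left(w + 4 \right)} + 23 \log{\left(w^{2} + 4 \right)} + 48 \operatorname{atan}{\left(\frac{w}{2} \right)}}{520} + C

The denominator factors as 2 \left(w + 3\right) \left(w + 4\right) \left(w^{2} + 4\right); partial fractions split f into directly integrable pieces: \frac{23 w + 48}{260 \left(w^{2} + 4\right)} - \frac{31}{20 \left(w + 4\right)} + \frac{25}{26 \left(w + 3\right)}.
Check: d/dw[\frac{500 \log{\left(w + 3 \right)} - 806 \log{\left(w + 4 \right)} + 23 \log{\left(w^{2} + 4 \right)} + 48 \operatorname{atan}{\left(\frac{w}{2} \right)}}{520}] = \frac{- w^{3} - 2}{2 w^{4} + 14 w^{3} + 32 w^{2} + 56 w + 96}, which equals f(w).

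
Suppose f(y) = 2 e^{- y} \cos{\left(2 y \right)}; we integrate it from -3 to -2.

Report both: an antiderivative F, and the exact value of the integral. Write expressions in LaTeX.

For F(y) to be correct the identity F'(y) - f(y) = 0 must hold.
F(y) = - \frac{2 \left(- 2 \sin{\left(2 y \right)} + \cos{\left(2 y \right)}\right) e^{- y}}{5} is an antiderivative of f.
Check: d/dy[- \frac{2 \left(- 2 \sin{\left(2 y \right)} + \cos{\left(2 y \right)}\right) e^{- y}}{5}] = 2 e^{- y} \cos{\left(2 y \right)} = f(y).
F(-2) = - \frac{2 e^{2} \cos{\left(4 \right)}}{5} - \frac{4 e^{2} \sin{\left(4 \right)}}{5}; F(-3) = - \frac{2 e^{3} \cos{\left(6 \right)}}{5} - \frac{4 e^{3} \sin{\left(6 \right)}}{5}.
Integral = F(-2) - F(-3) = \frac{4 e^{3} \sin{\left(6 \right)}}{5} - \frac{2 e^{2} \cos{\left(4 \right)}}{5} - \frac{4 e^{2} \sin{\left(4 \right)}}{5} + \frac{2 e^{3} \cos{\left(6 \right)}}{5}.

Antiderivative: F(y) = - \frac{2 \left(- 2 \sin{\left(2 y \right)} + \cos{\left(2 y \right)}\right) e^{- y}}{5}; value = \frac{4 e^{3} \sin{\left(6 \right)}}{5} - \frac{2 e^{2} \cos{\left(4 \right)}}{5} - \frac{4 e^{2} \sin{\left(4 \right)}}{5} + \frac{2 e^{3} \cos{\left(6 \right)}}{5}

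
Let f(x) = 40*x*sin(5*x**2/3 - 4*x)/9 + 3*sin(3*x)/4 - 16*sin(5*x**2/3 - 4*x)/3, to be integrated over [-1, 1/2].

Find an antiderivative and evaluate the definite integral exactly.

Integrate term by term and add the pieces.
F(x) = -cos(3*x)/4 - 4*cos(5*x**2/3 - 4*x)/3 is an antiderivative of f.
Check: d/dx[-cos(3*x)/4 - 4*cos(5*x**2/3 - 4*x)/3] = 40*x*sin(5*x**2/3 - 4*x)/9 + 3*sin(3*x)/4 - 16*sin(5*x**2/3 - 4*x)/3 = f(x).
F(1/2) = -cos(3/2)/4 - 4*cos(19/12)/3; F(-1) = -4*cos(17/3)/3 - cos(3)/4.
Integral = F(1/2) - F(-1) = cos(3)/4 - cos(3/2)/4 - 4*cos(19/12)/3 + 4*cos(17/3)/3.

Antiderivative: F(x) = -cos(3*x)/4 - 4*cos(5*x**2/3 - 4*x)/3; value = cos(3)/4 - cos(3/2)/4 - 4*cos(19/12)/3 + 4*cos(17/3)/3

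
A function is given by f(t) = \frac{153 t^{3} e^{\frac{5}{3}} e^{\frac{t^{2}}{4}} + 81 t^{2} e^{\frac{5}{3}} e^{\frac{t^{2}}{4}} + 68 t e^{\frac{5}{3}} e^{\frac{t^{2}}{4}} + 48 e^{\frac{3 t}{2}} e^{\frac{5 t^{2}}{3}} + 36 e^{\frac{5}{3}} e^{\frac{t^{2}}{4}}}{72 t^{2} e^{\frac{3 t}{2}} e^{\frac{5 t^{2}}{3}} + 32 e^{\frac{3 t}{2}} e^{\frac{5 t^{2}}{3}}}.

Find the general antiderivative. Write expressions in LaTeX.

A first test for any F(t): its t-derivative must equal f(t) identically.
Check: d/dt[- \frac{3 e^{- \frac{5 t^{2}}{3} - \frac{3 t}{2}} e^{\frac{t^{2}}{4} + \frac{5}{3}}}{4} + \operatorname{atan}{\left(\frac{3 t}{2} \right)}] = \frac{153 t^{3} e^{\frac{5}{3}} e^{\frac{t^{2}}{4}} + 81 t^{2} e^{\frac{5}{3}} e^{\frac{t^{2}}{4}} + 68 t e^{\frac{5}{3}} e^{\frac{t^{2}}{4}} + 48 e^{\frac{3 t}{2}} e^{\frac{5 t^{2}}{3}} + 36 e^{\frac{5}{3}} e^{\frac{t^{2}}{4}}}{72 t^{2} e^{\frac{3 t}{2}} e^{\frac{5 t^{2}}{3}} + 32 e^{\frac{3 t}{2}} e^{\frac{5 t^{2}}{3}}} = f(t).

F(t) = - \frac{3 e^{- \frac{5 t^{2}}{3} - \frac{3 t}{2}} e^{\frac{t^{2}}{4} + \frac{5}{3}}}{4} + \operatorname{atan}{\left(\frac{3 t}{2} \right)} + C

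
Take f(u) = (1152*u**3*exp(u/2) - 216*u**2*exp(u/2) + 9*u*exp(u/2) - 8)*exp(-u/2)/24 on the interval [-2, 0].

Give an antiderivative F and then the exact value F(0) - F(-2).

Antiderivative: F(u) = (9*u**2*(8*u - 1)**2*exp(u/2) + 32)*exp(-u/2)/48; value = -2593/12 - 2*exp(1)/3

An antiderivative F(u) passes only if d/du[F] lands on f(u) exactly.
F(u) = (9*u**2*(8*u - 1)**2*exp(u/2) + 32)*exp(-u/2)/48 is an antiderivative of f.
Check: d/du[(9*u**2*(8*u - 1)**2*exp(u/2) + 32)*exp(-u/2)/48] = (1152*u**3*exp(u/2) - 216*u**2*exp(u/2) + 9*u*exp(u/2) - 8)*exp(-u/2)/24 = f(u).
F(0) = 2/3; F(-2) = 2*exp(1)/3 + 867/4.
Integral = F(0) - F(-2) = -2593/12 - 2*exp(1)/3.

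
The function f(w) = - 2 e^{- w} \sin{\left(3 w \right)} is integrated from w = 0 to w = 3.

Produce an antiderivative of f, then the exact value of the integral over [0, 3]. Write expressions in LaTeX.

Differentiate the proposed F(w) back; it has to land on f(w) exactly.
F(w) = \frac{e^{- w} \sin{\left(3 w \right)}}{5} + \frac{3 e^{- w} \cos{\left(3 w \right)}}{5} is an antiderivative of f.
Check: d/dw[\frac{e^{- w} \sin{\left(3 w \right)}}{5} + \frac{3 e^{- w} \cos{\left(3 w \right)}}{5}] = - 2 e^{- w} \sin{\left(3 w \right)} = f(w).
F(3) = \frac{3 \cos{\left(9 \right)}}{5 e^{3}} + \frac{\sin{\left(9 \right)}}{5 e^{3}}; F(0) = \frac{3}{5}.
Integral = F(3) - F(0) = - \frac{3}{5} + \frac{3 \cos{\left(9 \right)}}{5 e^{3}} + \frac{\sin{\left(9 \right)}}{5 e^{3}}.

Antiderivative: F(w) = \frac{e^{- w} \sin{\left(3 w \right)}}{5} + \frac{3 e^{- w} \cos{\left(3 w \right)}}{5}; value = - \frac{3}{5} + \frac{3 \cos{\left(9 \right)}}{5 e^{3}} + \frac{\sin{\left(9 \right)}}{5 e^{3}}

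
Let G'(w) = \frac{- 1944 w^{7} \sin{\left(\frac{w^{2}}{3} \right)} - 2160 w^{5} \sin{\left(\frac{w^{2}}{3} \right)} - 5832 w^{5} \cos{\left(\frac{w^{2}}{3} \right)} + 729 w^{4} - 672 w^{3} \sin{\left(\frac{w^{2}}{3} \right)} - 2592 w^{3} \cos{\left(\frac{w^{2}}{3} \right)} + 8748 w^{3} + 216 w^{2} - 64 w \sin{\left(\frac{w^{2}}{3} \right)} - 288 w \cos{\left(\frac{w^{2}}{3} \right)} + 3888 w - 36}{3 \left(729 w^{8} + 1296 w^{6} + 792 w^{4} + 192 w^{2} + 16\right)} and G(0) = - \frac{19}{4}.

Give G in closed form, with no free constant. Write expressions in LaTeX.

G(w) = - \frac{w}{9 w^{4} + 8 w^{2} + \frac{4}{3}} - \frac{9}{9 w^{4} + 8 w^{2} + \frac{4}{3}} + \frac{4 \cos{\left(\frac{w^{2}}{3} \right)}}{3 w^{2} + 2}

G'(w) has the shape u'v + uv' for u = - \frac{3}{3 w^{2} + 2} and v = \frac{\frac{w}{3} + 3}{3 w^{2} + \frac{2}{3}} - \frac{4 \cos{\left(\frac{w^{2}}{3} \right)}}{3} — it is the derivative of the product u*v.
A general antiderivative is - \frac{3 \left(\frac{\frac{w}{3} + 3}{3 w^{2} + \frac{2}{3}} - \frac{4 \cos{\left(\frac{w^{2}}{3} \right)}}{3}\right)}{3 w^{2} + 2} + C.
The condition gives C = - \frac{19}{4} - (- \frac{19}{4}) = 0.
So G(w) = - \frac{w}{9 w^{4} + 8 w^{2} + \frac{4}{3}} - \frac{9}{9 w^{4} + 8 w^{2} + \frac{4}{3}} + \frac{4 \cos{\left(\frac{w^{2}}{3} \right)}}{3 w^{2} + 2}.
Check: d/dw[- \frac{w}{9 w^{4} + 8 w^{2} + \frac{4}{3}} - \frac{9}{9 w^{4} + 8 w^{2} + \frac{4}{3}} + \frac{4 \cos{\left(\frac{w^{2}}{3} \right)}}{3 w^{2} + 2}] = \frac{- 1944 w^{7} \sin{\left(\frac{w^{2}}{3} \right)} - 2160 w^{5} \sin{\left(\frac{w^{2}}{3} \right)} - 5832 w^{5} \cos{\left(\frac{w^{2}}{3} \right)} + 729 w^{4} - 672 w^{3} \sin{\left(\frac{w^{2}}{3} \right)} - 2592 w^{3} \cos{\left(\frac{w^{2}}{3} \right)} + 8748 w^{3} + 216 w^{2} - 64 w \sin{\left(\frac{w^{2}}{3} \right)} - 288 w \cos{\left(\frac{w^{2}}{3} \right)} + 3888 w - 36}{2187 w^{8} + 3888 w^{6} + 2376 w^{4} + 576 w^{2} + 48}, which equals G'(w).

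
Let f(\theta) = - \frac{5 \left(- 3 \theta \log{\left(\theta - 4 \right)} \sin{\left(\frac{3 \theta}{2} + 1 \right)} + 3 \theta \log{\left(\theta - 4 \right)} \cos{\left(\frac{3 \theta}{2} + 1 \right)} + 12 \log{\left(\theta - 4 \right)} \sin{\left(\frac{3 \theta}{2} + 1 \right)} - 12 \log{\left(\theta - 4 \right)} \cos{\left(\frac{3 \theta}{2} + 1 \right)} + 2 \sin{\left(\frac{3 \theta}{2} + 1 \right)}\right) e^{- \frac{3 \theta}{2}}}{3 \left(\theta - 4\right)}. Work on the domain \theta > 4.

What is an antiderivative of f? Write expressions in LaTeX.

An antiderivative F(\theta) passes only if d/d\theta[F] lands on f(\theta) exactly.
Check: d/d\theta[- \frac{10 e^{- \frac{3 \theta}{2}} \log{\left(\theta - 4 \right)} \sin{\left(\frac{3 \theta}{2} + 1 \right)}}{3}] = \frac{15 \theta \log{\left(\theta - 4 \right)} \sin{\left(\frac{3 \theta}{2} + 1 \right)} - 15 \theta \log{\left(\theta - 4 \right)} \cos{\left(\frac{3 \theta}{2} + 1 \right)} - 60 \log{\left(\theta - 4 \right)} \sin{\left(\frac{3 \theta}{2} + 1 \right)} + 60 \log{\left(\theta - 4 \right)} \cos{\left(\frac{3 \theta}{2} + 1 \right)} - 10 \sin{\left(\frac{3 \theta}{2} + 1 \right)}}{3 \theta e^{\frac{3 \theta}{2}} - 12 e^{\frac{3 \theta}{2}}}, which equals f(\theta).

An antiderivative is F(\theta) = - \frac{10 e^{- \frac{3 \theta}{2}} \log{\left(\theta - 4 \right)} \sin{\left(\frac{3 \theta}{2} + 1 \right)}}{3}.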